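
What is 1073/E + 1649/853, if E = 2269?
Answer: 4656850/1935457 ≈ 2.4061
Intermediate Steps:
1073/E + 1649/853 = 1073/2269 + 1649/853 = 4656850/1935457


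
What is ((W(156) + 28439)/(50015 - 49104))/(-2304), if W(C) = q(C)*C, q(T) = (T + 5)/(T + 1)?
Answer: -4490039/329534208 ≈ -0.013625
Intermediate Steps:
q(T) = (5 + T)/(1 + T)
W(C) = C*(5 + C)/(1 + C) (W(C) = ((5 + C)/(1 + C))*C = C*(5 + C)/(1 + C))
((W(156) + 28439)/(50015 - 49104))/(-2304) = ((156*(5 + 156)/(1 + 156) + 28439)/(50015 - 49104))/(-2304) = ((156*161/157 + 28439)/911)*(-1/2304) = ((156*(1/157)*161 + 28439)*(1/911))*(-1/2304) = ((25116/157 + 28439)*(1/911))*(-1/2304) = ((4490039/157)*(1/911))*(-1/2304) = (4490039/143027)*(-1/2304) = -4490039/329534208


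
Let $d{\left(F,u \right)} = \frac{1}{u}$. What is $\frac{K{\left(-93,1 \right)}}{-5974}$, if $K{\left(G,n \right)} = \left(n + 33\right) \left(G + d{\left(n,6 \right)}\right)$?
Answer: $\frac{9469}{17922} \approx 0.52835$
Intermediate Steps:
$K{\left(G,n \right)} = \left(33 + n\right) \left(\frac{1}{6} + G\right)$ ($K{\left(G,n \right)} = \left(n + 33\right) \left(G + \frac{1}{6}\right) = \left(33 + n\right) \left(G + \frac{1}{6}\right) = \left(33 + n\right) \left(\frac{1}{6} + G\right)$)
$\frac{K{\left(-93,1 \right)}}{-5974} = \frac{\frac{11}{2} + 33 \left(-93\right) + \frac{1}{6} \cdot 1 - 93}{-5974} = \left(\frac{11}{2} - 3069 + \frac{1}{6} - 93\right) \left(- \frac{1}{5974}\right) = \left(- \frac{9469}{3}\right) \left(- \frac{1}{5974}\right) = \frac{9469}{17922}$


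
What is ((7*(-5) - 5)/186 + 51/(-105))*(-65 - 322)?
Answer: 294249/1085 ≈ 271.20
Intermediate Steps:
((7*(-5) - 5)/186 + 51/(-105))*(-65 - 322) = ((-35 - 5)*(1/186) + 51*(-1/105))*(-387) = (-40*1/186 - 17/35)*(-387) = (-20/93 - 17/35)*(-387) = -2281/3255*(-387) = 294249/1085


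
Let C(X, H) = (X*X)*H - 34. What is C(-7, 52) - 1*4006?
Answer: -1492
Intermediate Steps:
C(X, H) = -34 + H*X² (C(X, H) = X²*H - 34 = H*X² - 34 = -34 + H*X²)
C(-7, 52) - 1*4006 = (-34 + 52*(-7)²) - 1*4006 = (-34 + 52*49) - 4006 = (-34 + 2548) - 4006 = 2514 - 4006 = -1492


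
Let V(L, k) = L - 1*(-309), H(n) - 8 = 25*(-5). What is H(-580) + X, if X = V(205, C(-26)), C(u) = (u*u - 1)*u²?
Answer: 397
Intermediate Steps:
C(u) = u²*(-1 + u²) (C(u) = (u² - 1)*u² = (-1 + u²)*u² = u²*(-1 + u²))
H(n) = -117 (H(n) = 8 + 25*(-5) = 8 - 125 = -117)
V(L, k) = 309 + L (V(L, k) = L + 309 = 309 + L)
X = 514 (X = 309 + 205 = 514)
H(-580) + X = -117 + 514 = 397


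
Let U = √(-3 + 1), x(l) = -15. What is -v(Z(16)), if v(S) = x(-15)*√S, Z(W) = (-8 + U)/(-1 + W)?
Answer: √(-120 + 15*I*√2) ≈ 0.96451 + 10.997*I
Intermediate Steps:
U = I*√2 (U = √(-2) = I*√2 ≈ 1.4142*I)
Z(W) = (-8 + I*√2)/(-1 + W)
v(S) = -15*√S
-v(Z(16)) = -(-15)*√((-8 + I*√2)/(-1 + 16)) = -(-15)*√((-8 + I*√2)/15) = -(-15)*√(-8/15 + I*√2/15) = 15*√(-8/15 + I*√2/15)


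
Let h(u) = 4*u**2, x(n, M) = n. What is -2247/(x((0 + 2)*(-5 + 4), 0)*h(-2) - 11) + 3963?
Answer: 172656/43 ≈ 4015.3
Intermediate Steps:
-2247/(x((0 + 2)*(-5 + 4), 0)*h(-2) - 11) + 3963 = -2247/(((0 + 2)*(-5 + 4))*(4*(-2)**2) - 11) + 3963 = -2247/((2*(-1))*(4*4) - 11) + 3963 = -2247/(-2*16 - 11) + 3963 = -2247/(-32 - 11) + 3963 = -2247/(-43) + 3963 = -2247*(-1/43) + 3963 = 2247/43 + 3963 = 172656/43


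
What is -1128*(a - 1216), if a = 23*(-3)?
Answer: 1449480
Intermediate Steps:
a = -69
-1128*(a - 1216) = -1128*(-69 - 1216) = -1128*(-1285) = 1449480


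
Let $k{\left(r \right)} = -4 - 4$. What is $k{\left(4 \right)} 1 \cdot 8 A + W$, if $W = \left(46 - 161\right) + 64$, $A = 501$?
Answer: $-32115$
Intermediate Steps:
$k{\left(r \right)} = -8$
$W = -51$ ($W = -115 + 64 = -51$)
$k{\left(4 \right)} 1 \cdot 8 A + W = \left(-8\right) 1 \cdot 8 \cdot 501 - 51 = \left(-8\right) 8 \cdot 501 - 51 = \left(-64\right) 501 - 51 = -32064 - 51 = -32115$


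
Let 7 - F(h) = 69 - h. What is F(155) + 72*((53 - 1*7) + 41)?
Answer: 6357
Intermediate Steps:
F(h) = -62 + h (F(h) = 7 - (69 - h) = 7 + (-69 + h) = -62 + h)
F(155) + 72*((53 - 1*7) + 41) = (-62 + 155) + 72*((53 - 1*7) + 41) = 93 + 72*((53 - 7) + 41) = 93 + 72*(46 + 41) = 93 + 72*87 = 93 + 6264 = 6357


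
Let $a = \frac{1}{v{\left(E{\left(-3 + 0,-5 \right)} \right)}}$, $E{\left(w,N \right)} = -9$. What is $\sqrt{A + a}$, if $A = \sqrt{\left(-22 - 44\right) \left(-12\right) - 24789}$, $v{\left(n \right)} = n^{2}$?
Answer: $\frac{\sqrt{1 + 81 i \sqrt{23997}}}{9} \approx 8.8012 + 8.8005 i$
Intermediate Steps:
$a = \frac{1}{81}$ ($a = \frac{1}{\left(-9\right)^{2}} = \frac{1}{81} \approx 0.012346$)
$A = i \sqrt{23997}$ ($A = \sqrt{\left(-66\right) \left(-12\right) - 24789} = \sqrt{792 - 24789} = \sqrt{-23997} = i \sqrt{23997} \approx 154.91 i$)
$\sqrt{A + a} = \sqrt{i \sqrt{23997} + \frac{1}{81}} = \sqrt{\frac{1}{81} + i \sqrt{23997}}$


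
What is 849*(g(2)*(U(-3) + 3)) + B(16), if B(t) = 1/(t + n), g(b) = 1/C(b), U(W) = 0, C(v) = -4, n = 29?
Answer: -114611/180 ≈ -636.73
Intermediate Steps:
g(b) = -¼ (g(b) = 1/(-4) = -¼)
B(t) = 1/(29 + t) (B(t) = 1/(t + 29) = 1/(29 + t))
849*(g(2)*(U(-3) + 3)) + B(16) = 849*(-(0 + 3)/4) + 1/(29 + 16) = 849*(-¼*3) + 1/45 = 849*(-¾) + 1/45 = -2547/4 + 1/45 = -114611/180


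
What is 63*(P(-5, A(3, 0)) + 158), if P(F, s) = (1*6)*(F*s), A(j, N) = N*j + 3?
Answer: 4284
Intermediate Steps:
A(j, N) = 3 + N*j
P(F, s) = 6*F*s (P(F, s) = 6*(F*s) = 6*F*s)
63*(P(-5, A(3, 0)) + 158) = 63*(6*(-5)*(3 + 0*3) + 158) = 63*(6*(-5)*(3 + 0) + 158) = 63*(6*(-5)*3 + 158) = 63*(-90 + 158) = 63*68 = 4284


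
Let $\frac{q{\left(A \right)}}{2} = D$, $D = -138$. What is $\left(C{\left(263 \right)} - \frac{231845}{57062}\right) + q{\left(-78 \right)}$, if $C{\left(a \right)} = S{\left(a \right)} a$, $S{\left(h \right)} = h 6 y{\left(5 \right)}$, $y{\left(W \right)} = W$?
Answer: $\frac{118391663383}{57062} \approx 2.0748 \cdot 10^{6}$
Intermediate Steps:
$q{\left(A \right)} = -276$ ($q{\left(A \right)} = 2 \left(-138\right) = -276$)
$S{\left(h \right)} = 30 h$ ($S{\left(h \right)} = h 6 \cdot 5 = 6 h 5 = 30 h$)
$C{\left(a \right)} = 30 a^{2}$ ($C{\left(a \right)} = 30 a a = 30 a^{2}$)
$\left(C{\left(263 \right)} - \frac{231845}{57062}\right) + q{\left(-78 \right)} = \left(30 \cdot 263^{2} - \frac{231845}{57062}\right) - 276 = \left(30 \cdot 69169 - \frac{231845}{57062}\right) - 276 = \left(2075070 - \frac{231845}{57062}\right) - 276 = \frac{118407412495}{57062} - 276 = \frac{118391663383}{57062}$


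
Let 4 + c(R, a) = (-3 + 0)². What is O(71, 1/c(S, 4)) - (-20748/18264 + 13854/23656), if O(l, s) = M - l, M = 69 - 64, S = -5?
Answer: -589119269/9001108 ≈ -65.450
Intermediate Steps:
c(R, a) = 5 (c(R, a) = -4 + (-3 + 0)² = -4 + (-3)² = -4 + 9 = 5)
M = 5
O(l, s) = 5 - l
O(71, 1/c(S, 4)) - (-20748/18264 + 13854/23656) = (5 - 1*71) - (-20748/18264 + 13854/23656) = (5 - 71) - (-20748*1/18264 + 13854*(1/23656)) = -66 - (-1729/1522 + 6927/11828) = -66 - 1*(-4953859/9001108) = -66 + 4953859/9001108 = -589119269/9001108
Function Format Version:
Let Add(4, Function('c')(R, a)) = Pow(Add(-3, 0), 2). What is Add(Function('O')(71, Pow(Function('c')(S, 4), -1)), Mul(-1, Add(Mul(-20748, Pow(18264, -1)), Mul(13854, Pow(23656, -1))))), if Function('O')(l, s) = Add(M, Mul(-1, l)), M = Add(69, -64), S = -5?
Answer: Rational(-589119269, 9001108) ≈ -65.450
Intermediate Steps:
Function('c')(R, a) = 5 (Function('c')(R, a) = Add(-4, Pow(Add(-3, 0), 2)) = Add(-4, Pow(-3, 2)) = Add(-4, 9) = 5)
M = 5
Function('O')(l, s) = Add(5, Mul(-1, l))
Add(Function('O')(71, Pow(Function('c')(S, 4), -1)), Mul(-1, Add(Mul(-20748, Pow(18264, -1)), Mul(13854, Pow(23656, -1))))) = Add(Add(5, Mul(-1, 71)), Mul(-1, Add(Mul(-20748, Pow(18264, -1)), Mul(13854, Pow(23656, -1))))) = Add(Add(5, -71), Mul(-1, Add(Mul(-20748, Rational(1, 18264)), Mul(13854, Rational(1, 23656))))) = Add(-66, Mul(-1, Add(Rational(-1729, 1522), Rational(6927, 11828)))) = Add(-66, Mul(-1, Rational(-4953859, 9001108))) = Add(-66, Rational(4953859, 9001108)) = Rational(-589119269, 9001108)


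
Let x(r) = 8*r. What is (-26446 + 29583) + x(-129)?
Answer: 2105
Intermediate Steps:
(-26446 + 29583) + x(-129) = (-26446 + 29583) + 8*(-129) = 3137 - 1032 = 2105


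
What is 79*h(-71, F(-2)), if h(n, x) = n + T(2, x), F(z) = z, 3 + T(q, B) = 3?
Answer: -5609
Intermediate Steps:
T(q, B) = 0 (T(q, B) = -3 + 3 = 0)
h(n, x) = n (h(n, x) = n + 0 = n)
79*h(-71, F(-2)) = 79*(-71) = -5609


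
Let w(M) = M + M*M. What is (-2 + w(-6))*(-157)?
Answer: -4396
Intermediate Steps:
w(M) = M + M²
(-2 + w(-6))*(-157) = (-2 - 6*(1 - 6))*(-157) = (-2 - 6*(-5))*(-157) = (-2 + 30)*(-157) = 28*(-157) = -4396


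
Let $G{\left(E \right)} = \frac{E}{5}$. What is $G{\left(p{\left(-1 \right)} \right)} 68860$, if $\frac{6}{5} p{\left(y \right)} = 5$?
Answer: $\frac{172150}{3} \approx 57383.0$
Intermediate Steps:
$p{\left(y \right)} = \frac{25}{6}$ ($p{\left(y \right)} = \frac{5}{6} \cdot 5 = \frac{25}{6}$)
$G{\left(E \right)} = \frac{E}{5}$ ($G{\left(E \right)} = E \frac{1}{5} = \frac{E}{5}$)
$G{\left(p{\left(-1 \right)} \right)} 68860 = \frac{1}{5} \cdot \frac{25}{6} \cdot 68860 = \frac{5}{6} \cdot 68860 = \frac{172150}{3}$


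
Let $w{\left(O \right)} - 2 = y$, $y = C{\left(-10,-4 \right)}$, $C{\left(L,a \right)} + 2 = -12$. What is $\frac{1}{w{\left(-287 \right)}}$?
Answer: $- \frac{1}{12} \approx -0.083333$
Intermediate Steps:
$C{\left(L,a \right)} = -14$ ($C{\left(L,a \right)} = -2 - 12 = -14$)
$y = -14$
$w{\left(O \right)} = -12$ ($w{\left(O \right)} = 2 - 14 = -12$)
$\frac{1}{w{\left(-287 \right)}} = \frac{1}{-12} = - \frac{1}{12}$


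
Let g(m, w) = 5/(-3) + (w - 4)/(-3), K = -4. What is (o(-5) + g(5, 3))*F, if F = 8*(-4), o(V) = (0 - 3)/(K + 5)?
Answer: 416/3 ≈ 138.67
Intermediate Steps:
g(m, w) = -1/3 - w/3 (g(m, w) = 5*(-1/3) + (-4 + w)*(-1/3) = -5/3 + (4/3 - w/3) = -1/3 - w/3)
o(V) = -3 (o(V) = (0 - 3)/(-4 + 5) = -3/1 = -3*1 = -3)
F = -32
(o(-5) + g(5, 3))*F = (-3 + (-1/3 - 1/3*3))*(-32) = (-3 + (-1/3 - 1))*(-32) = (-3 - 4/3)*(-32) = -13/3*(-32) = 416/3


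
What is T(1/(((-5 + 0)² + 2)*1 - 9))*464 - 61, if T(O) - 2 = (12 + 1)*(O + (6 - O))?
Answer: 37059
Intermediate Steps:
T(O) = 80 (T(O) = 2 + (12 + 1)*(O + (6 - O)) = 2 + 13*6 = 2 + 78 = 80)
T(1/(((-5 + 0)² + 2)*1 - 9))*464 - 61 = 80*464 - 61 = 37120 - 61 = 37059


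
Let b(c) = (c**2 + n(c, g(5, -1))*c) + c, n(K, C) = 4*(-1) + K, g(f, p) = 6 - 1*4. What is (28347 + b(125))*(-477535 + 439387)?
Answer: -2259200856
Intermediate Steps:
g(f, p) = 2 (g(f, p) = 6 - 4 = 2)
n(K, C) = -4 + K
b(c) = c + c**2 + c*(-4 + c) (b(c) = (c**2 + (-4 + c)*c) + c = (c**2 + c*(-4 + c)) + c = c + c**2 + c*(-4 + c))
(28347 + b(125))*(-477535 + 439387) = (28347 + 125*(-3 + 2*125))*(-477535 + 439387) = (28347 + 125*(-3 + 250))*(-38148) = (28347 + 125*247)*(-38148) = (28347 + 30875)*(-38148) = 59222*(-38148) = -2259200856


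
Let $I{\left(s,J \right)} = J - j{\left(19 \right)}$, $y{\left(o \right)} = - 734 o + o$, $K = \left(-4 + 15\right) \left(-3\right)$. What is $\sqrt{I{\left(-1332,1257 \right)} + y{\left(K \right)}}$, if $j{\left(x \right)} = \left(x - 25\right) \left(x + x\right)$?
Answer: $\sqrt{25674} \approx 160.23$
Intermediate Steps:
$j{\left(x \right)} = 2 x \left(-25 + x\right)$ ($j{\left(x \right)} = \left(-25 + x\right) 2 x = 2 x \left(-25 + x\right)$)
$K = -33$ ($K = 11 \left(-3\right) = -33$)
$y{\left(o \right)} = - 733 o$
$I{\left(s,J \right)} = 228 + J$ ($I{\left(s,J \right)} = J - 2 \cdot 19 \left(-25 + 19\right) = J - 2 \cdot 19 \left(-6\right) = J - -228 = J + 228 = 228 + J$)
$\sqrt{I{\left(-1332,1257 \right)} + y{\left(K \right)}} = \sqrt{\left(228 + 1257\right) - -24189} = \sqrt{1485 + 24189} = \sqrt{25674}$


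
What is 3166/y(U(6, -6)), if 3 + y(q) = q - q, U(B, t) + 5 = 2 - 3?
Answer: -3166/3 ≈ -1055.3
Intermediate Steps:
U(B, t) = -6 (U(B, t) = -5 + (2 - 3) = -5 - 1 = -6)
y(q) = -3 (y(q) = -3 + (q - q) = -3 + 0 = -3)
3166/y(U(6, -6)) = 3166/(-3) = 3166*(-1/3) = -3166/3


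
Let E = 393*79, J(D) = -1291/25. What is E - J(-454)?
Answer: 777466/25 ≈ 31099.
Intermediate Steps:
J(D) = -1291/25 (J(D) = -1291*1/25 = -1291/25)
E = 31047
E - J(-454) = 31047 - 1*(-1291/25) = 31047 + 1291/25 = 777466/25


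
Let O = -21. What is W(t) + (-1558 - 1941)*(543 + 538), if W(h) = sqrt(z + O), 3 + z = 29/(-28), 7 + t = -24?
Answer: -3782419 + I*sqrt(4907)/14 ≈ -3.7824e+6 + 5.0036*I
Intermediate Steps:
t = -31 (t = -7 - 24 = -31)
z = -113/28 (z = -3 + 29/(-28) = -3 + 29*(-1/28) = -3 - 29/28 = -113/28 ≈ -4.0357)
W(h) = I*sqrt(4907)/14 (W(h) = sqrt(-113/28 - 21) = sqrt(-701/28) = I*sqrt(4907)/14)
W(t) + (-1558 - 1941)*(543 + 538) = I*sqrt(4907)/14 + (-1558 - 1941)*(543 + 538) = I*sqrt(4907)/14 - 3499*1081 = I*sqrt(4907)/14 - 3782419 = -3782419 + I*sqrt(4907)/14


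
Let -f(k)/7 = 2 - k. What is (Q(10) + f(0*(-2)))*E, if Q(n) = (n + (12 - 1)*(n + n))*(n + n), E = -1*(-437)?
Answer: 2004082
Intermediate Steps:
f(k) = -14 + 7*k (f(k) = -7*(2 - k) = -14 + 7*k)
E = 437
Q(n) = 46*n² (Q(n) = (n + 11*(2*n))*(2*n) = (n + 22*n)*(2*n) = (23*n)*(2*n) = 46*n²)
(Q(10) + f(0*(-2)))*E = (46*10² + (-14 + 7*(0*(-2))))*437 = (46*100 + (-14 + 7*0))*437 = (4600 + (-14 + 0))*437 = (4600 - 14)*437 = 4586*437 = 2004082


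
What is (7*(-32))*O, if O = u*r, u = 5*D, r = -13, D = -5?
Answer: -72800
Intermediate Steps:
u = -25 (u = 5*(-5) = -25)
O = 325 (O = -25*(-13) = 325)
(7*(-32))*O = (7*(-32))*325 = -224*325 = -72800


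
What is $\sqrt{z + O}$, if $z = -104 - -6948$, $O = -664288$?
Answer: $2 i \sqrt{164361} \approx 810.83 i$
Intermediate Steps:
$z = 6844$ ($z = -104 + 6948 = 6844$)
$\sqrt{z + O} = \sqrt{6844 - 664288} = \sqrt{-657444} = 2 i \sqrt{164361}$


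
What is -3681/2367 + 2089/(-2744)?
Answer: -1671703/721672 ≈ -2.3164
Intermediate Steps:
-3681/2367 + 2089/(-2744) = -3681*1/2367 + 2089*(-1/2744) = -409/263 - 2089/2744 = -1671703/721672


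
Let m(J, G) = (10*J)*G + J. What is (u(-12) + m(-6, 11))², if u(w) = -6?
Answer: 451584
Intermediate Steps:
m(J, G) = J + 10*G*J (m(J, G) = 10*G*J + J = J + 10*G*J)
(u(-12) + m(-6, 11))² = (-6 - 6*(1 + 10*11))² = (-6 - 6*(1 + 110))² = (-6 - 6*111)² = (-6 - 666)² = (-672)² = 451584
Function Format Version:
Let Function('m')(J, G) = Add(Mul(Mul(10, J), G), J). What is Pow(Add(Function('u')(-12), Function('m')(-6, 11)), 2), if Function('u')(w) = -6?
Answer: 451584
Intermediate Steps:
Function('m')(J, G) = Add(J, Mul(10, G, J)) (Function('m')(J, G) = Add(Mul(10, G, J), J) = Add(J, Mul(10, G, J)))
Pow(Add(Function('u')(-12), Function('m')(-6, 11)), 2) = Pow(Add(-6, Mul(-6, Add(1, Mul(10, 11)))), 2) = Pow(Add(-6, Mul(-6, Add(1, 110))), 2) = Pow(Add(-6, Mul(-6, 111)), 2) = Pow(Add(-6, -666), 2) = Pow(-672, 2) = 451584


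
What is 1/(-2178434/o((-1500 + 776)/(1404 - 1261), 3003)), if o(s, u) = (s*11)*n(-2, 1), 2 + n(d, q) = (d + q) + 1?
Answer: -724/14159821 ≈ -5.1131e-5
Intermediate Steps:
n(d, q) = -1 + d + q (n(d, q) = -2 + ((d + q) + 1) = -2 + (1 + d + q) = -1 + d + q)
o(s, u) = -22*s (o(s, u) = (s*11)*(-1 - 2 + 1) = (11*s)*(-2) = -22*s)
1/(-2178434/o((-1500 + 776)/(1404 - 1261), 3003)) = 1/(-2178434*(-(1404 - 1261)/(22*(-1500 + 776)))) = 1/(-2178434/((-(-15928)/143))) = 1/(-2178434/((-22*(-724/143)))) = 1/(-2178434/1448/13) = 1/(-2178434*13/1448) = 1/(-14159821/724) = -724/14159821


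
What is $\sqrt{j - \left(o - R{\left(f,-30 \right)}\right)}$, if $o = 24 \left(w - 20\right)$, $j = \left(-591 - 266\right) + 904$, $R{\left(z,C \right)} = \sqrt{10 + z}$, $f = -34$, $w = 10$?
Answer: $\sqrt{287 + 2 i \sqrt{6}} \approx 16.942 + 0.1446 i$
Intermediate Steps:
$j = 47$ ($j = -857 + 904 = 47$)
$o = -240$ ($o = 24 \left(10 - 20\right) = 24 \left(-10\right) = -240$)
$\sqrt{j - \left(o - R{\left(f,-30 \right)}\right)} = \sqrt{47 + \left(\sqrt{10 - 34} - -240\right)} = \sqrt{47 + \left(\sqrt{-24} + 240\right)} = \sqrt{47 + \left(2 i \sqrt{6} + 240\right)} = \sqrt{47 + \left(240 + 2 i \sqrt{6}\right)} = \sqrt{287 + 2 i \sqrt{6}}$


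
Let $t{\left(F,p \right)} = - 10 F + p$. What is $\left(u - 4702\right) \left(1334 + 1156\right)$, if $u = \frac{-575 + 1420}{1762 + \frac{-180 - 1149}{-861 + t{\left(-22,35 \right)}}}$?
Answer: $- \frac{1390637563520}{118789} \approx -1.1707 \cdot 10^{7}$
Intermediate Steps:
$t{\left(F,p \right)} = p - 10 F$
$u = \frac{170690}{356367}$ ($u = \frac{-575 + 1420}{1762 + \frac{-180 - 1149}{-861 + \left(35 - -220\right)}} = \frac{845}{1762 - \frac{1329}{-861 + \left(35 + 220\right)}} = \frac{845}{1762 - \frac{1329}{-861 + 255}} = \frac{845}{1762 - \frac{1329}{-606}} = \frac{845}{1762 - - \frac{443}{202}} = \frac{845}{1762 + \frac{443}{202}} = \frac{845}{\frac{356367}{202}} = 845 \cdot \frac{202}{356367} = \frac{170690}{356367} \approx 0.47897$)
$\left(u - 4702\right) \left(1334 + 1156\right) = \left(\frac{170690}{356367} - 4702\right) \left(1334 + 1156\right) = \left(- \frac{1675466944}{356367}\right) 2490 = - \frac{1390637563520}{118789}$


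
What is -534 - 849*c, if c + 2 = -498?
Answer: 423966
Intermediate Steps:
c = -500 (c = -2 - 498 = -500)
-534 - 849*c = -534 - 849*(-500) = -534 + 424500 = 423966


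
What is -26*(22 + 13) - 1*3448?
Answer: -4358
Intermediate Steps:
-26*(22 + 13) - 1*3448 = -26*35 - 3448 = -910 - 3448 = -4358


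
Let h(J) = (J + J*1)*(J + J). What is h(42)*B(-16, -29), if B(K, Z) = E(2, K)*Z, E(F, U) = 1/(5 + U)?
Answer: 204624/11 ≈ 18602.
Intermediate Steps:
B(K, Z) = Z/(5 + K)
h(J) = 4*J² (h(J) = (J + J)*(2*J) = (2*J)*(2*J) = 4*J²)
h(42)*B(-16, -29) = (4*42²)*(-29/(5 - 16)) = (4*1764)*(-29/(-11)) = 7056*(-29*(-1/11)) = 7056*(29/11) = 204624/11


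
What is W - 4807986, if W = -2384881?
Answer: -7192867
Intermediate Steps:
W - 4807986 = -2384881 - 4807986 = -7192867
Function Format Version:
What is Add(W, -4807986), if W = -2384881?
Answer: -7192867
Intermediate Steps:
Add(W, -4807986) = Add(-2384881, -4807986) = -7192867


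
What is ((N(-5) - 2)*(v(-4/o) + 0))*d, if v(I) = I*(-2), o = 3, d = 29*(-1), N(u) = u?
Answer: 1624/3 ≈ 541.33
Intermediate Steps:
d = -29
v(I) = -2*I
((N(-5) - 2)*(v(-4/o) + 0))*d = ((-5 - 2)*(-(-8)/3 + 0))*(-29) = -7*(-(-8)/3 + 0)*(-29) = -7*(-2*(-4/3) + 0)*(-29) = -7*(8/3 + 0)*(-29) = -7*8/3*(-29) = -56/3*(-29) = 1624/3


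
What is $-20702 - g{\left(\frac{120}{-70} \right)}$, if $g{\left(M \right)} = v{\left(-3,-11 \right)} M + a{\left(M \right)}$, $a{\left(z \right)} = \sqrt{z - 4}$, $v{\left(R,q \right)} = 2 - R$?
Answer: $- \frac{144854}{7} - \frac{2 i \sqrt{70}}{7} \approx -20693.0 - 2.3905 i$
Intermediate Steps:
$a{\left(z \right)} = \sqrt{-4 + z}$
$g{\left(M \right)} = \sqrt{-4 + M} + 5 M$ ($g{\left(M \right)} = \left(2 - -3\right) M + \sqrt{-4 + M} = \left(2 + 3\right) M + \sqrt{-4 + M} = 5 M + \sqrt{-4 + M} = \sqrt{-4 + M} + 5 M$)
$-20702 - g{\left(\frac{120}{-70} \right)} = -20702 - \left(\sqrt{-4 + \frac{120}{-70}} + 5 \frac{120}{-70}\right) = -20702 - \left(\sqrt{-4 + 120 \left(- \frac{1}{70}\right)} + 5 \cdot 120 \left(- \frac{1}{70}\right)\right) = -20702 - \left(\sqrt{-4 - \frac{12}{7}} + 5 \left(- \frac{12}{7}\right)\right) = -20702 - \left(\sqrt{- \frac{40}{7}} - \frac{60}{7}\right) = -20702 - \left(\frac{2 i \sqrt{70}}{7} - \frac{60}{7}\right) = -20702 - \left(- \frac{60}{7} + \frac{2 i \sqrt{70}}{7}\right) = -20702 + \left(\frac{60}{7} - \frac{2 i \sqrt{70}}{7}\right) = - \frac{144854}{7} - \frac{2 i \sqrt{70}}{7}$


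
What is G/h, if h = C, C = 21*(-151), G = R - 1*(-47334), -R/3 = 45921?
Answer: 30143/1057 ≈ 28.518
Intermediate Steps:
R = -137763 (R = -3*45921 = -137763)
G = -90429 (G = -137763 - 1*(-47334) = -137763 + 47334 = -90429)
C = -3171
h = -3171
G/h = -90429/(-3171) = -90429*(-1/3171) = 30143/1057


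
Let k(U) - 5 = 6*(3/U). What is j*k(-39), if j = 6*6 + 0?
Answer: 2124/13 ≈ 163.38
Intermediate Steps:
j = 36 (j = 36 + 0 = 36)
k(U) = 5 + 18/U (k(U) = 5 + 6*(3/U) = 5 + 18/U)
j*k(-39) = 36*(5 + 18/(-39)) = 36*(5 + 18*(-1/39)) = 36*(5 - 6/13) = 36*(59/13) = 2124/13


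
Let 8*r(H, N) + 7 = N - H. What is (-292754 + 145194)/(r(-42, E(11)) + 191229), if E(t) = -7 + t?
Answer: -168640/218553 ≈ -0.77162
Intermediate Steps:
r(H, N) = -7/8 - H/8 + N/8 (r(H, N) = -7/8 + (N - H)/8 = -7/8 + (-H/8 + N/8) = -7/8 - H/8 + N/8)
(-292754 + 145194)/(r(-42, E(11)) + 191229) = (-292754 + 145194)/((-7/8 - 1/8*(-42) + (-7 + 11)/8) + 191229) = -147560/((-7/8 + 21/4 + (1/8)*4) + 191229) = -147560/((-7/8 + 21/4 + 1/2) + 191229) = -147560/(39/8 + 191229) = -147560/1529871/8 = -147560*8/1529871 = -168640/218553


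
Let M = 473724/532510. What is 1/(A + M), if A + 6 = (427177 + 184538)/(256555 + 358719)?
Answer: -14892707170/61301042337 ≈ -0.24294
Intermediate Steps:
A = -3079929/615274 (A = -6 + (427177 + 184538)/(256555 + 358719) = -6 + 611715/615274 = -3079929/615274 ≈ -5.0058)
M = 236862/266255 (M = 473724*(1/532510) = 236862/266255 ≈ 0.88961)
1/(A + M) = 1/(-3079929/615274 + 236862/266255) = 1/(-61301042337/14892707170) = -14892707170/61301042337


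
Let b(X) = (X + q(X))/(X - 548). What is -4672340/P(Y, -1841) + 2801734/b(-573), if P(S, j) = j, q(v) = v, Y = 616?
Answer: 2893731931607/1054893 ≈ 2.7432e+6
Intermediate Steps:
b(X) = 2*X/(-548 + X) (b(X) = (X + X)/(X - 548) = (2*X)/(-548 + X) = 2*X/(-548 + X))
-4672340/P(Y, -1841) + 2801734/b(-573) = -4672340/(-1841) + 2801734/((2*(-573)/(-548 - 573))) = -4672340*(-1/1841) + 2801734/((2*(-573)/(-1121))) = 4672340/1841 + 2801734/((2*(-573)*(-1/1121))) = 4672340/1841 + 2801734/(1146/1121) = 4672340/1841 + 2801734*(1121/1146) = 4672340/1841 + 1570371907/573 = 2893731931607/1054893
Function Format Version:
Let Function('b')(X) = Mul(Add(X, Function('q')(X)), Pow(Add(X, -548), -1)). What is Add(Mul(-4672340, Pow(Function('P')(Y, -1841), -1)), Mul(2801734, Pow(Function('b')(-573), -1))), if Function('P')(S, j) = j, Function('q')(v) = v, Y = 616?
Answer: Rational(2893731931607, 1054893) ≈ 2.7432e+6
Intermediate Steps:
Function('b')(X) = Mul(2, X, Pow(Add(-548, X), -1)) (Function('b')(X) = Mul(Add(X, X), Pow(Add(X, -548), -1)) = Mul(Mul(2, X), Pow(Add(-548, X), -1)) = Mul(2, X, Pow(Add(-548, X), -1)))
Add(Mul(-4672340, Pow(Function('P')(Y, -1841), -1)), Mul(2801734, Pow(Function('b')(-573), -1))) = Add(Mul(-4672340, Pow(-1841, -1)), Mul(2801734, Pow(Mul(2, -573, Pow(Add(-548, -573), -1)), -1))) = Add(Mul(-4672340, Rational(-1, 1841)), Mul(2801734, Pow(Mul(2, -573, Pow(-1121, -1)), -1))) = Add(Rational(4672340, 1841), Mul(2801734, Pow(Mul(2, -573, Rational(-1, 1121)), -1))) = Add(Rational(4672340, 1841), Mul(2801734, Pow(Rational(1146, 1121), -1))) = Add(Rational(4672340, 1841), Mul(2801734, Rational(1121, 1146))) = Add(Rational(4672340, 1841), Rational(1570371907, 573)) = Rational(2893731931607, 1054893)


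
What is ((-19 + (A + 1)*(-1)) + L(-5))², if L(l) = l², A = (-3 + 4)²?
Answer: 16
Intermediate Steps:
A = 1 (A = 1² = 1)
((-19 + (A + 1)*(-1)) + L(-5))² = ((-19 + (1 + 1)*(-1)) + (-5)²)² = ((-19 + 2*(-1)) + 25)² = ((-19 - 2) + 25)² = (-21 + 25)² = 4² = 16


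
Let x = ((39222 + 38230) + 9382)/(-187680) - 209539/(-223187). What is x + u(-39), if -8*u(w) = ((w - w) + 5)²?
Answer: -55476557969/20943868080 ≈ -2.6488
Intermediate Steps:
u(w) = -25/8 (u(w) = -((w - w) + 5)²/8 = -(0 + 5)²/8 = -⅛*5² = -⅛*25 = -25/8)
x = 9973029781/20943868080 (x = (77452 + 9382)*(-1/187680) - 209539*(-1/223187) = 86834*(-1/187680) + 209539/223187 = -43417/93840 + 209539/223187 = 9973029781/20943868080 ≈ 0.47618)
x + u(-39) = 9973029781/20943868080 - 25/8 = -55476557969/20943868080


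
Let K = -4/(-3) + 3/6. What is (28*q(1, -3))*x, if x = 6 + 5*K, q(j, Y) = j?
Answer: 1274/3 ≈ 424.67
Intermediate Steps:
K = 11/6 (K = -4*(-⅓) + 3*(⅙) = 4/3 + ½ = 11/6 ≈ 1.8333)
x = 91/6 (x = 6 + 5*(11/6) = 6 + 55/6 = 91/6 ≈ 15.167)
(28*q(1, -3))*x = (28*1)*(91/6) = 28*(91/6) = 1274/3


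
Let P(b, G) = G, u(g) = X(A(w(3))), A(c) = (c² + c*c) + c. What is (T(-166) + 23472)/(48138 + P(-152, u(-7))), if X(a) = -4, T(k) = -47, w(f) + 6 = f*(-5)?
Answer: 23425/48134 ≈ 0.48666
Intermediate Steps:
w(f) = -6 - 5*f (w(f) = -6 + f*(-5) = -6 - 5*f)
A(c) = c + 2*c² (A(c) = (c² + c²) + c = 2*c² + c = c + 2*c²)
u(g) = -4
(T(-166) + 23472)/(48138 + P(-152, u(-7))) = (-47 + 23472)/(48138 - 4) = 23425/48134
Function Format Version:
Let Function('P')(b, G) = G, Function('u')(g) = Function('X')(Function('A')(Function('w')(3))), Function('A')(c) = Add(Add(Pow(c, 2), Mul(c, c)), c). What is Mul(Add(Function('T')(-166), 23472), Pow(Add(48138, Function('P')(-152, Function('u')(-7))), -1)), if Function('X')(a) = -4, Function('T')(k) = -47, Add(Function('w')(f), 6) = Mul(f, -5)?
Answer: Rational(23425, 48134) ≈ 0.48666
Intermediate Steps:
Function('w')(f) = Add(-6, Mul(-5, f)) (Function('w')(f) = Add(-6, Mul(f, -5)) = Add(-6, Mul(-5, f)))
Function('A')(c) = Add(c, Mul(2, Pow(c, 2))) (Function('A')(c) = Add(Add(Pow(c, 2), Pow(c, 2)), c) = Add(Mul(2, Pow(c, 2)), c) = Add(c, Mul(2, Pow(c, 2))))
Function('u')(g) = -4
Mul(Add(Function('T')(-166), 23472), Pow(Add(48138, Function('P')(-152, Function('u')(-7))), -1)) = Mul(Add(-47, 23472), Pow(Add(48138, -4), -1)) = Mul(23425, Pow(48134, -1)) = Mul(23425, Rational(1, 48134)) = Rational(23425, 48134)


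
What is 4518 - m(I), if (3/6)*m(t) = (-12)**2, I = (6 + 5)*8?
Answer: 4230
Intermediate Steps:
I = 88 (I = 11*8 = 88)
m(t) = 288 (m(t) = 2*(-12)**2 = 2*144 = 288)
4518 - m(I) = 4518 - 1*288 = 4518 - 288 = 4230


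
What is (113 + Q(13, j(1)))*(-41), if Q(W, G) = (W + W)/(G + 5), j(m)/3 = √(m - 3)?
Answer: 123*(-113*√2 + 197*I)/(-5*I + 3*√2) ≈ -4757.0 + 105.18*I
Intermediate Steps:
j(m) = 3*√(-3 + m) (j(m) = 3*√(m - 3) = 3*√(-3 + m))
Q(W, G) = 2*W/(5 + G) (Q(W, G) = (2*W)/(5 + G) = 2*W/(5 + G))
(113 + Q(13, j(1)))*(-41) = (113 + 2*13/(5 + 3*√(-3 + 1)))*(-41) = (113 + 2*13/(5 + 3*√(-2)))*(-41) = (113 + 2*13/(5 + 3*(I*√2)))*(-41) = (113 + 2*13/(5 + 3*I*√2))*(-41) = (113 + 26/(5 + 3*I*√2))*(-41) = -4633 - 1066/(5 + 3*I*√2)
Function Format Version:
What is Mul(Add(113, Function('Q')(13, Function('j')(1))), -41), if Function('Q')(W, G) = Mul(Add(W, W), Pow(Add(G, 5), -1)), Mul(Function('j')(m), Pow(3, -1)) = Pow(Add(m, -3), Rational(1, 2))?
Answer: Mul(123, Pow(Add(Mul(-5, I), Mul(3, Pow(2, Rational(1, 2)))), -1), Add(Mul(-113, Pow(2, Rational(1, 2))), Mul(197, I))) ≈ Add(-4757.0, Mul(105.18, I))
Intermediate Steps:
Function('j')(m) = Mul(3, Pow(Add(-3, m), Rational(1, 2))) (Function('j')(m) = Mul(3, Pow(Add(m, -3), Rational(1, 2))) = Mul(3, Pow(Add(-3, m), Rational(1, 2))))
Function('Q')(W, G) = Mul(2, W, Pow(Add(5, G), -1)) (Function('Q')(W, G) = Mul(Mul(2, W), Pow(Add(5, G), -1)) = Mul(2, W, Pow(Add(5, G), -1)))
Mul(Add(113, Function('Q')(13, Function('j')(1))), -41) = Mul(Add(113, Mul(2, 13, Pow(Add(5, Mul(3, Pow(Add(-3, 1), Rational(1, 2)))), -1))), -41) = Mul(Add(113, Mul(2, 13, Pow(Add(5, Mul(3, Pow(-2, Rational(1, 2)))), -1))), -41) = Mul(Add(113, Mul(2, 13, Pow(Add(5, Mul(3, Mul(I, Pow(2, Rational(1, 2))))), -1))), -41) = Mul(Add(113, Mul(2, 13, Pow(Add(5, Mul(3, I, Pow(2, Rational(1, 2)))), -1))), -41) = Mul(Add(113, Mul(26, Pow(Add(5, Mul(3, I, Pow(2, Rational(1, 2)))), -1))), -41) = Add(-4633, Mul(-1066, Pow(Add(5, Mul(3, I, Pow(2, Rational(1, 2)))), -1)))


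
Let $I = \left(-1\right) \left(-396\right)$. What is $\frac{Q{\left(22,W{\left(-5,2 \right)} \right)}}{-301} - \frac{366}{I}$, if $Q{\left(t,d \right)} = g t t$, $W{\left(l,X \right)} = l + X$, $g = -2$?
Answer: $\frac{45527}{19866} \approx 2.2917$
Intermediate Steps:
$W{\left(l,X \right)} = X + l$
$I = 396$
$Q{\left(t,d \right)} = - 2 t^{2}$ ($Q{\left(t,d \right)} = - 2 t t = - 2 t^{2}$)
$\frac{Q{\left(22,W{\left(-5,2 \right)} \right)}}{-301} - \frac{366}{I} = \frac{\left(-2\right) 22^{2}}{-301} - \frac{366}{396} = \left(-2\right) 484 \left(- \frac{1}{301}\right) - \frac{61}{66} = \left(-968\right) \left(- \frac{1}{301}\right) - \frac{61}{66} = \frac{968}{301} - \frac{61}{66} = \frac{45527}{19866}$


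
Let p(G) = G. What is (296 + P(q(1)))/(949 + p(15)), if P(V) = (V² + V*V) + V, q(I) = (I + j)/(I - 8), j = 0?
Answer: 14499/47236 ≈ 0.30695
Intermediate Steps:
q(I) = I/(-8 + I) (q(I) = (I + 0)/(I - 8) = I/(-8 + I))
P(V) = V + 2*V² (P(V) = (V² + V²) + V = 2*V² + V = V + 2*V²)
(296 + P(q(1)))/(949 + p(15)) = (296 + (1/(-8 + 1))*(1 + 2*(1/(-8 + 1))))/(949 + 15) = (296 + (1/(-7))*(1 + 2*(1/(-7))))/964 = (296 + (1*(-⅐))*(1 + 2*(1*(-⅐))))*(1/964) = (296 - (1 + 2*(-⅐))/7)*(1/964) = (296 - (1 - 2/7)/7)*(1/964) = (296 - ⅐*5/7)*(1/964) = (296 - 5/49)*(1/964) = (14499/49)*(1/964) = 14499/47236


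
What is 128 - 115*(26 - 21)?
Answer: -447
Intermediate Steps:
128 - 115*(26 - 21) = 128 - 115*5 = 128 - 575 = -447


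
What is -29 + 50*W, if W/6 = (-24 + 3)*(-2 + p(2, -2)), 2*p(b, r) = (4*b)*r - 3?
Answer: 72421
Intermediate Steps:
p(b, r) = -3/2 + 2*b*r (p(b, r) = ((4*b)*r - 3)/2 = (4*b*r - 3)/2 = (-3 + 4*b*r)/2 = -3/2 + 2*b*r)
W = 1449 (W = 6*((-24 + 3)*(-2 + (-3/2 + 2*2*(-2)))) = 6*(-21*(-2 + (-3/2 - 8))) = 6*(-21*(-2 - 19/2)) = 6*(-21*(-23/2)) = 6*(483/2) = 1449)
-29 + 50*W = -29 + 50*1449 = -29 + 72450 = 72421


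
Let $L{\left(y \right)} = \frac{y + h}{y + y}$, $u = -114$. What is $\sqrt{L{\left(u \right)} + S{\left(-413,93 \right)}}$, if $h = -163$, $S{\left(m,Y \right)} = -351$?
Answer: $\frac{i \sqrt{4545807}}{114} \approx 18.703 i$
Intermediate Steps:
$L{\left(y \right)} = \frac{-163 + y}{2 y}$ ($L{\left(y \right)} = \frac{y - 163}{y + y} = \frac{-163 + y}{2 y}$)
$\sqrt{L{\left(u \right)} + S{\left(-413,93 \right)}} = \sqrt{\frac{-163 - 114}{2 \left(-114\right)} - 351} = \sqrt{\frac{1}{2} \left(- \frac{1}{114}\right) \left(-277\right) - 351} = \sqrt{\frac{277}{228} - 351} = \sqrt{- \frac{79751}{228}} = \frac{i \sqrt{4545807}}{114}$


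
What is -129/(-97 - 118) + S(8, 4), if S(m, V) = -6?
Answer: -27/5 ≈ -5.4000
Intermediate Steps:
-129/(-97 - 118) + S(8, 4) = -129/(-97 - 118) - 6 = -129/(-215) - 6 = -129*(-1/215) - 6 = ⅗ - 6 = -27/5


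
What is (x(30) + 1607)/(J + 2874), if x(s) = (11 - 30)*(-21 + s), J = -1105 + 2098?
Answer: 1436/3867 ≈ 0.37135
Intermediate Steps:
J = 993
x(s) = 399 - 19*s (x(s) = -19*(-21 + s) = 399 - 19*s)
(x(30) + 1607)/(J + 2874) = ((399 - 19*30) + 1607)/(993 + 2874) = ((399 - 570) + 1607)/3867 = (-171 + 1607)*(1/3867) = 1436*(1/3867) = 1436/3867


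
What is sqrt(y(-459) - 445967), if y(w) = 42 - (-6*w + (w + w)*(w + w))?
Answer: I*sqrt(1291403) ≈ 1136.4*I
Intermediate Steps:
y(w) = 42 - 4*w**2 + 6*w (y(w) = 42 - (-6*w + (2*w)*(2*w)) = 42 - (-6*w + 4*w**2) = 42 + (-4*w**2 + 6*w) = 42 - 4*w**2 + 6*w)
sqrt(y(-459) - 445967) = sqrt((42 - 4*(-459)**2 + 6*(-459)) - 445967) = sqrt((42 - 4*210681 - 2754) - 445967) = sqrt((42 - 842724 - 2754) - 445967) = sqrt(-845436 - 445967) = sqrt(-1291403) = I*sqrt(1291403)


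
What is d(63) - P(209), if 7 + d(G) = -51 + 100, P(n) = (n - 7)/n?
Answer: 8576/209 ≈ 41.034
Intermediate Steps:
P(n) = (-7 + n)/n
d(G) = 42 (d(G) = -7 + (-51 + 100) = -7 + 49 = 42)
d(63) - P(209) = 42 - (-7 + 209)/209 = 42 - 202/209 = 8576/209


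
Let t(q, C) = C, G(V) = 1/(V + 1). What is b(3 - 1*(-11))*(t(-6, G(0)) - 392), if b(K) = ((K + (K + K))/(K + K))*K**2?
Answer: -114954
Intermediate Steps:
G(V) = 1/(1 + V)
b(K) = 3*K**2/2 (b(K) = ((K + 2*K)/((2*K)))*K**2 = ((3*K)*(1/(2*K)))*K**2 = 3*K**2/2)
b(3 - 1*(-11))*(t(-6, G(0)) - 392) = (3*(3 - 1*(-11))**2/2)*(1/(1 + 0) - 392) = (3*(3 + 11)**2/2)*(1/1 - 392) = ((3/2)*14**2)*(1 - 392) = ((3/2)*196)*(-391) = 294*(-391) = -114954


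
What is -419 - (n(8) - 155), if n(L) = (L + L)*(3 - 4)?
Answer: -248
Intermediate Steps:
n(L) = -2*L (n(L) = (2*L)*(-1) = -2*L)
-419 - (n(8) - 155) = -419 - (-2*8 - 155) = -419 - (-16 - 155) = -419 - 1*(-171) = -419 + 171 = -248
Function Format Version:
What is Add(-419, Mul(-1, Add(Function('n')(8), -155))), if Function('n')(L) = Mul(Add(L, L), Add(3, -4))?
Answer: -248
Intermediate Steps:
Function('n')(L) = Mul(-2, L) (Function('n')(L) = Mul(Mul(2, L), -1) = Mul(-2, L))
Add(-419, Mul(-1, Add(Function('n')(8), -155))) = Add(-419, Mul(-1, Add(Mul(-2, 8), -155))) = Add(-419, Mul(-1, Add(-16, -155))) = Add(-419, Mul(-1, -171)) = Add(-419, 171) = -248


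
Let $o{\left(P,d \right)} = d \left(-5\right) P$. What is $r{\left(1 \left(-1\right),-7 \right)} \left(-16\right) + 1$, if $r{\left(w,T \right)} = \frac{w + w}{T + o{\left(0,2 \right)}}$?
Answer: $- \frac{25}{7} \approx -3.5714$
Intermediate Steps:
$o{\left(P,d \right)} = - 5 P d$ ($o{\left(P,d \right)} = - 5 d P = - 5 P d$)
$r{\left(w,T \right)} = \frac{2 w}{T}$ ($r{\left(w,T \right)} = \frac{w + w}{T - 0 \cdot 2} = \frac{2 w}{T + 0} = \frac{2 w}{T}$)
$r{\left(1 \left(-1\right),-7 \right)} \left(-16\right) + 1 = \frac{2 \cdot 1 \left(-1\right)}{-7} \left(-16\right) + 1 = 2 \left(-1\right) \left(- \frac{1}{7}\right) \left(-16\right) + 1 = \frac{2}{7} \left(-16\right) + 1 = - \frac{32}{7} + 1 = - \frac{25}{7}$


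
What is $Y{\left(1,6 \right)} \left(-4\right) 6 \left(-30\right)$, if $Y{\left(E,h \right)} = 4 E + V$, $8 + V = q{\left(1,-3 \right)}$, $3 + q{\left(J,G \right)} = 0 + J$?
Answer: $-4320$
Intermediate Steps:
$q{\left(J,G \right)} = -3 + J$ ($q{\left(J,G \right)} = -3 + \left(0 + J\right) = -3 + J$)
$V = -10$ ($V = -8 + \left(-3 + 1\right) = -8 - 2 = -10$)
$Y{\left(E,h \right)} = -10 + 4 E$ ($Y{\left(E,h \right)} = 4 E - 10 = -10 + 4 E$)
$Y{\left(1,6 \right)} \left(-4\right) 6 \left(-30\right) = \left(-10 + 4 \cdot 1\right) \left(-4\right) 6 \left(-30\right) = \left(-10 + 4\right) \left(-4\right) 6 \left(-30\right) = \left(-6\right) \left(-4\right) 6 \left(-30\right) = 24 \cdot 6 \left(-30\right) = 144 \left(-30\right) = -4320$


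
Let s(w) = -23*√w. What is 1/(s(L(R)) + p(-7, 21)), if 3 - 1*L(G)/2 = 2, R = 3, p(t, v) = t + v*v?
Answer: 217/93649 + 23*√2/187298 ≈ 0.0024908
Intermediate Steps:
p(t, v) = t + v²
L(G) = 2 (L(G) = 6 - 2*2 = 6 - 4 = 2)
1/(s(L(R)) + p(-7, 21)) = 1/(-23*√2 + (-7 + 21²)) = 1/(-23*√2 + (-7 + 441)) = 1/(-23*√2 + 434) = 1/(434 - 23*√2)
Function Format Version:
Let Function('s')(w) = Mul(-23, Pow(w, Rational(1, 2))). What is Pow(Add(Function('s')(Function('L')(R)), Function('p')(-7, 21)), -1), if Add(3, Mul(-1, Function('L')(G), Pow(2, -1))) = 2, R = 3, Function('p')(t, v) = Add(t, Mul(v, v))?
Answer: Add(Rational(217, 93649), Mul(Rational(23, 187298), Pow(2, Rational(1, 2)))) ≈ 0.0024908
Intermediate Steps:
Function('p')(t, v) = Add(t, Pow(v, 2))
Function('L')(G) = 2 (Function('L')(G) = Add(6, Mul(-2, 2)) = Add(6, -4) = 2)
Pow(Add(Function('s')(Function('L')(R)), Function('p')(-7, 21)), -1) = Pow(Add(Mul(-23, Pow(2, Rational(1, 2))), Add(-7, Pow(21, 2))), -1) = Pow(Add(Mul(-23, Pow(2, Rational(1, 2))), Add(-7, 441)), -1) = Pow(Add(Mul(-23, Pow(2, Rational(1, 2))), 434), -1) = Pow(Add(434, Mul(-23, Pow(2, Rational(1, 2)))), -1)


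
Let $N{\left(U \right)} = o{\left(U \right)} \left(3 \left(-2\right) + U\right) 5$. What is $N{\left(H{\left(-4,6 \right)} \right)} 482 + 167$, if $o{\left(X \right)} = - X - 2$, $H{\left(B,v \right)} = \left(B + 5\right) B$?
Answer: $-48033$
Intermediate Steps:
$H{\left(B,v \right)} = B \left(5 + B\right)$ ($H{\left(B,v \right)} = \left(5 + B\right) B = B \left(5 + B\right)$)
$o{\left(X \right)} = -2 - X$
$N{\left(U \right)} = 5 \left(-6 + U\right) \left(-2 - U\right)$ ($N{\left(U \right)} = \left(-2 - U\right) \left(3 \left(-2\right) + U\right) 5 = \left(-2 - U\right) \left(-6 + U\right) 5 = \left(-6 + U\right) \left(-2 - U\right) 5 = 5 \left(-6 + U\right) \left(-2 - U\right)$)
$N{\left(H{\left(-4,6 \right)} \right)} 482 + 167 = - 5 \left(-6 - 4 \left(5 - 4\right)\right) \left(2 - 4 \left(5 - 4\right)\right) 482 + 167 = - 5 \left(-6 - 4\right) \left(2 - 4\right) 482 + 167 = \left(-5\right) \left(-10\right) \left(-2\right) 482 + 167 = \left(-100\right) 482 + 167 = -48200 + 167 = -48033$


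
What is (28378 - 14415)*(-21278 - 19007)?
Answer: -562499455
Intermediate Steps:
(28378 - 14415)*(-21278 - 19007) = 13963*(-40285) = -562499455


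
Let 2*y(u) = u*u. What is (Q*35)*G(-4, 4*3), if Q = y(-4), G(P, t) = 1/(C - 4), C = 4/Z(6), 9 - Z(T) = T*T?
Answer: -135/2 ≈ -67.500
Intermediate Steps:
Z(T) = 9 - T**2 (Z(T) = 9 - T*T = 9 - T**2)
y(u) = u**2/2 (y(u) = (u*u)/2 = u**2/2)
C = -4/27 (C = 4/(9 - 1*6**2) = 4/(9 - 1*36) = 4/(9 - 36) = 4/(-27) = 4*(-1/27) = -4/27 ≈ -0.14815)
G(P, t) = -27/112 (G(P, t) = 1/(-4/27 - 4) = 1/(-112/27) = -27/112)
Q = 8 (Q = (1/2)*(-4)**2 = (1/2)*16 = 8)
(Q*35)*G(-4, 4*3) = (8*35)*(-27/112) = 280*(-27/112) = -135/2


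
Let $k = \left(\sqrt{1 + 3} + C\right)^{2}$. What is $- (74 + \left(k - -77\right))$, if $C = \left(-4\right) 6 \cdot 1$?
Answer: $-635$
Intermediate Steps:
$C = -24$ ($C = \left(-24\right) 1 = -24$)
$k = 484$ ($k = \left(\sqrt{1 + 3} - 24\right)^{2} = \left(\sqrt{4} - 24\right)^{2} = \left(2 - 24\right)^{2} = \left(-22\right)^{2} = 484$)
$- (74 + \left(k - -77\right)) = - (74 + \left(484 - -77\right)) = - (74 + \left(484 + 77\right)) = - (74 + 561) = \left(-1\right) 635 = -635$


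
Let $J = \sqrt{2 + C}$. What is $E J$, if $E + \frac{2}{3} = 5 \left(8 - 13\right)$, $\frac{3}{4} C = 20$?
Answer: $- \frac{77 \sqrt{258}}{9} \approx -137.42$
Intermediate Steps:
$C = \frac{80}{3}$ ($C = \frac{4}{3} \cdot 20 = \frac{80}{3} \approx 26.667$)
$E = - \frac{77}{3}$ ($E = - \frac{2}{3} + 5 \left(8 - 13\right) = - \frac{2}{3} + 5 \left(-5\right) = - \frac{2}{3} - 25 = - \frac{77}{3} \approx -25.667$)
$J = \frac{\sqrt{258}}{3}$ ($J = \sqrt{2 + \frac{80}{3}} = \sqrt{\frac{86}{3}} = \frac{\sqrt{258}}{3} \approx 5.3541$)
$E J = - \frac{77 \frac{\sqrt{258}}{3}}{3} = - \frac{77 \sqrt{258}}{9}$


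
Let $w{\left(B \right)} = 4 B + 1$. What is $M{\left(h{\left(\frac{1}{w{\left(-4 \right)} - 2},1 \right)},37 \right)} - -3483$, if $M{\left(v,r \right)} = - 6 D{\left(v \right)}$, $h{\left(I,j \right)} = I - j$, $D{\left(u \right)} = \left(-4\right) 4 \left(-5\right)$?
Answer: $3003$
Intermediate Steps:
$w{\left(B \right)} = 1 + 4 B$
$D{\left(u \right)} = 80$ ($D{\left(u \right)} = \left(-16\right) \left(-5\right) = 80$)
$M{\left(v,r \right)} = -480$ ($M{\left(v,r \right)} = \left(-6\right) 80 = -480$)
$M{\left(h{\left(\frac{1}{w{\left(-4 \right)} - 2},1 \right)},37 \right)} - -3483 = -480 - -3483 = -480 + 3483 = 3003$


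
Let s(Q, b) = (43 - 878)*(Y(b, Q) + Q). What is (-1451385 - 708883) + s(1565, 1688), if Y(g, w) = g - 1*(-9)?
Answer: -4884038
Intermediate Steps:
Y(g, w) = 9 + g (Y(g, w) = g + 9 = 9 + g)
s(Q, b) = -7515 - 835*Q - 835*b (s(Q, b) = (43 - 878)*((9 + b) + Q) = -835*(9 + Q + b) = -7515 - 835*Q - 835*b)
(-1451385 - 708883) + s(1565, 1688) = (-1451385 - 708883) + (-7515 - 835*1565 - 835*1688) = -2160268 + (-7515 - 1306775 - 1409480) = -2160268 - 2723770 = -4884038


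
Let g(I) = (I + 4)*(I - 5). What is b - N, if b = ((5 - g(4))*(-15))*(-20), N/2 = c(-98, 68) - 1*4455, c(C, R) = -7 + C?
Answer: 13020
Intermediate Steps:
g(I) = (-5 + I)*(4 + I) (g(I) = (4 + I)*(-5 + I) = (-5 + I)*(4 + I))
N = -9120 (N = 2*((-7 - 98) - 1*4455) = 2*(-105 - 4455) = 2*(-4560) = -9120)
b = 3900 (b = ((5 - (-20 + 4**2 - 1*4))*(-15))*(-20) = ((5 - (-20 + 16 - 4))*(-15))*(-20) = ((5 - 1*(-8))*(-15))*(-20) = ((5 + 8)*(-15))*(-20) = (13*(-15))*(-20) = -195*(-20) = 3900)
b - N = 3900 - 1*(-9120) = 3900 + 9120 = 13020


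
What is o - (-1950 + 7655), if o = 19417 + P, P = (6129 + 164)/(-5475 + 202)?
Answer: 72297083/5273 ≈ 13711.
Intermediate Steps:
P = -6293/5273 (P = 6293/(-5273) = 6293*(-1/5273) = -6293/5273 ≈ -1.1934)
o = 102379548/5273 (o = 19417 - 6293/5273 = 102379548/5273 ≈ 19416.)
o - (-1950 + 7655) = 102379548/5273 - (-1950 + 7655) = 102379548/5273 - 1*5705 = 102379548/5273 - 5705 = 72297083/5273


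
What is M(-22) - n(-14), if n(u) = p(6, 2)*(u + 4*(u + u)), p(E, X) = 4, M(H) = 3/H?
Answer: 11085/22 ≈ 503.86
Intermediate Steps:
n(u) = 36*u (n(u) = 4*(u + 4*(u + u)) = 4*(u + 4*(2*u)) = 4*(u + 8*u) = 4*(9*u) = 36*u)
M(-22) - n(-14) = 3/(-22) - 36*(-14) = 3*(-1/22) - 1*(-504) = -3/22 + 504 = 11085/22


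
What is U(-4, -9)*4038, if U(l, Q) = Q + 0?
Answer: -36342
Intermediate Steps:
U(l, Q) = Q
U(-4, -9)*4038 = -9*4038 = -36342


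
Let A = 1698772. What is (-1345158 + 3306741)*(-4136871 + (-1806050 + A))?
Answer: -8325250527867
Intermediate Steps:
(-1345158 + 3306741)*(-4136871 + (-1806050 + A)) = (-1345158 + 3306741)*(-4136871 + (-1806050 + 1698772)) = 1961583*(-4136871 - 107278) = 1961583*(-4244149) = -8325250527867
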